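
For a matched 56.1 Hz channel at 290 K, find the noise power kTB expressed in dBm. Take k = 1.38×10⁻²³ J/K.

−156.5 dBm

P_n = kTB = 1.38×10⁻²³ × 290 × 5.61×10¹ = 2.25×10⁻¹⁹ W
In dBm: 10 log₁₀(2.25×10⁻¹⁹ / 10⁻³) = −156.5 dBm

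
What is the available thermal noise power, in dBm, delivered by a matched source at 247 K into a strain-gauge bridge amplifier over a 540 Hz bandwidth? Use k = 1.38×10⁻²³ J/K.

P_n = kTB = 1.38×10⁻²³ × 247 × 5.40×10² = 1.84×10⁻¹⁸ W
In dBm: 10 log₁₀(1.84×10⁻¹⁸ / 10⁻³) = −147.4 dBm

−147.4 dBm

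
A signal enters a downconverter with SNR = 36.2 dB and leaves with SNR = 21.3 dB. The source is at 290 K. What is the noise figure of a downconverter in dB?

NF (dB) = SNR_in(dB) − SNR_out(dB) when the source is at T₀
NF = 36.2 − 21.3 = 14.9 dB

14.9 dB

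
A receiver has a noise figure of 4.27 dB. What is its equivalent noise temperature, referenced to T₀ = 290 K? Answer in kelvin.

485 K

F = 10^(4.27/10) = 2.67301
T_e = (F − 1)·T₀ = (2.67301 − 1) × 290 = 485 K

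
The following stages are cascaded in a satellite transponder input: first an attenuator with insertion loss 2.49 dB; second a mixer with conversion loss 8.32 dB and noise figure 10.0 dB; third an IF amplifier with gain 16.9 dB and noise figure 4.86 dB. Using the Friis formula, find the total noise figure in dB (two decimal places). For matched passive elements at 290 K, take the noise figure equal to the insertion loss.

16.29 dB

Convert to linear (a loss of L dB is a gain of −L dB): F_i = 10^(NF_i/10), G_i = 10^(G_i,dB/10)
  Stage 1: F_1 = 10^(2.49/10) = 1.774, G_1 = 10^(−2.49/10) = 0.5636
  Stage 2: F_2 = 10^(10.0/10) = 10.00, G_2 = 10^(−8.32/10) = 0.1472
  Stage 3: F_3 = 10^(4.86/10) = 3.062, G_3 = 10^(16.9/10) = 48.98
Friis cascade:
  F = 1.774 + (10.00 − 1)/0.5636 + (3.062 − 1)/0.08299 = 42.59
NF = 10 log₁₀(42.59) = 16.29 dB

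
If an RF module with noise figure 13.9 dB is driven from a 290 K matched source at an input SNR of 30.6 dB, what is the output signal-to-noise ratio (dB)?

By definition F = SNR_in/SNR_out, so in dB: SNR_out = SNR_in − NF
SNR_out = 30.6 − 13.9 = 16.7 dB

16.7 dB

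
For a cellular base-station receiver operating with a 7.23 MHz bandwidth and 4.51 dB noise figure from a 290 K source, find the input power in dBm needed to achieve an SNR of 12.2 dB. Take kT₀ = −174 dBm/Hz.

Sensitivity = −174 + 10 log₁₀(B) + NF + SNR_min
= −174 + 68.59 + 4.51 + 12.2
= −88.70 dBm → −88.7 dBm

−88.7 dBm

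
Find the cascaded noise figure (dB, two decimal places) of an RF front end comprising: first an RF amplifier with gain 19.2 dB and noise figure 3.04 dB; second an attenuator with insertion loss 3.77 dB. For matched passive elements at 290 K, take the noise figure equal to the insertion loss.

Convert to linear (a loss of L dB is a gain of −L dB): F_i = 10^(NF_i/10), G_i = 10^(G_i,dB/10)
  Stage 1: F_1 = 10^(3.04/10) = 2.014, G_1 = 10^(19.2/10) = 83.18
  Stage 2: F_2 = 10^(3.77/10) = 2.382, G_2 = 10^(−3.77/10) = 0.4198
Friis cascade:
  F = 2.014 + (2.382 − 1)/83.18 = 2.030
NF = 10 log₁₀(2.030) = 3.08 dB

3.08 dB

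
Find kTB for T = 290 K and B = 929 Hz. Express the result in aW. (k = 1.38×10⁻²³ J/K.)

P_n = kTB = 1.38×10⁻²³ × 290 × 9.29×10² = 3.72×10⁻¹⁸ W = 3.72 aW

3.72 aW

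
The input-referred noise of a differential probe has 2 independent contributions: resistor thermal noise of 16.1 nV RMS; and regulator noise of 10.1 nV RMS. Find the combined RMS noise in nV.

Uncorrelated sources add in power (mean-square): V_tot = √(ΣV_i²)
V_tot = √[(1.61×10⁻⁸)² + (1.01×10⁻⁸)²] = 1.90×10⁻⁸ V = 19.0 nV

19.0 nV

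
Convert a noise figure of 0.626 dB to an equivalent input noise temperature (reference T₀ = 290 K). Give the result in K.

45.0 K

F = 10^(0.626/10) = 1.15505
T_e = (F − 1)·T₀ = (1.15505 − 1) × 290 = 45.0 K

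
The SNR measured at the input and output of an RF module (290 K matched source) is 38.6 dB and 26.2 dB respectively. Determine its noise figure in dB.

12.4 dB

NF (dB) = SNR_in(dB) − SNR_out(dB) when the source is at T₀
NF = 38.6 − 26.2 = 12.4 dB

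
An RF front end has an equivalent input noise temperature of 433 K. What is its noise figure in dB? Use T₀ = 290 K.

F = 1 + T_e/T₀ = 1 + 433/290 = 2.4931
NF = 10 log₁₀(2.4931) = 3.97 dB

3.97 dB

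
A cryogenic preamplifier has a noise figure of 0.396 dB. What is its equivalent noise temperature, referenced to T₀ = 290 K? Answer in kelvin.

F = 10^(0.396/10) = 1.09547
T_e = (F − 1)·T₀ = (1.09547 − 1) × 290 = 27.7 K

27.7 K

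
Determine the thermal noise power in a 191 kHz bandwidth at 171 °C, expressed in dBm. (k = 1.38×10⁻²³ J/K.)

−119.3 dBm

T = 171 °C + 273.15 = 444.15 K
P_n = kTB = 1.38×10⁻²³ × 444.15 × 1.91×10⁵ = 1.17×10⁻¹⁵ W
In dBm: 10 log₁₀(1.17×10⁻¹⁵ / 10⁻³) = −119.3 dBm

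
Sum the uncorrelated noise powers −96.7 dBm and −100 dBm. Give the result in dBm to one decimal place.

−95.0 dBm

Convert to linear, add, convert back:
P₁ = 2.14×10⁻¹³ W, P₂ = 1.00×10⁻¹³ W
P_tot = 3.14×10⁻¹³ W → 10 log₁₀(P_tot / 10⁻³) = −95.0 dBm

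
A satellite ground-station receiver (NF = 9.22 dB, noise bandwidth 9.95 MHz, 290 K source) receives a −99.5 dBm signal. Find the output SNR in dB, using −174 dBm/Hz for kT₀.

−4.7 dB

Noise floor: N = −174 + 10 log₁₀(B) + NF
10 log₁₀(9.95×10⁶) = 69.98 dB
N = −174 + 69.98 + 9.22 = −94.80 dBm
SNR = P_sig − N = −99.5 − (−94.80) = −4.70 dB → −4.7 dB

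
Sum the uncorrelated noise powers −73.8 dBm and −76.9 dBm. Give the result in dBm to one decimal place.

−72.1 dBm

Convert to linear, add, convert back:
P₁ = 4.17×10⁻¹¹ W, P₂ = 2.04×10⁻¹¹ W
P_tot = 6.21×10⁻¹¹ W → 10 log₁₀(P_tot / 10⁻³) = −72.1 dBm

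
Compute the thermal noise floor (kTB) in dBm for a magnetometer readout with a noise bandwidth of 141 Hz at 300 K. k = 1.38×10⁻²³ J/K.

−152.3 dBm

P_n = kTB = 1.38×10⁻²³ × 300 × 1.41×10² = 5.84×10⁻¹⁹ W
In dBm: 10 log₁₀(5.84×10⁻¹⁹ / 10⁻³) = −152.3 dBm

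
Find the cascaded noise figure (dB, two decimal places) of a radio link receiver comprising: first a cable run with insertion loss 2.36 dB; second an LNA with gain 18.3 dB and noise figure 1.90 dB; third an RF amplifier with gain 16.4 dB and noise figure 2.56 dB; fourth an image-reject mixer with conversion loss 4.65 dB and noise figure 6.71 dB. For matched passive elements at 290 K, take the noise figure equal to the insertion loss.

Convert to linear (a loss of L dB is a gain of −L dB): F_i = 10^(NF_i/10), G_i = 10^(G_i,dB/10)
  Stage 1: F_1 = 10^(2.36/10) = 1.722, G_1 = 10^(−2.36/10) = 0.5808
  Stage 2: F_2 = 10^(1.90/10) = 1.549, G_2 = 10^(18.3/10) = 67.61
  Stage 3: F_3 = 10^(2.56/10) = 1.803, G_3 = 10^(16.4/10) = 43.65
  Stage 4: F_4 = 10^(6.71/10) = 4.688, G_4 = 10^(−4.65/10) = 0.3428
Friis cascade:
  F = 1.722 + (1.549 − 1)/0.5808 + (1.803 − 1)/39.26 + (4.688 − 1)/1714 = 2.689
NF = 10 log₁₀(2.689) = 4.30 dB

4.30 dB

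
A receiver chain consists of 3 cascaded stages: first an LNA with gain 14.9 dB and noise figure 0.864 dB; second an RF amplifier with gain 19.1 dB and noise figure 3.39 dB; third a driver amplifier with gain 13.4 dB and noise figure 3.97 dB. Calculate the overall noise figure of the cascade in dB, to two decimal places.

Convert to linear (a loss of L dB is a gain of −L dB): F_i = 10^(NF_i/10), G_i = 10^(G_i,dB/10)
  Stage 1: F_1 = 10^(0.864/10) = 1.220, G_1 = 10^(14.9/10) = 30.90
  Stage 2: F_2 = 10^(3.39/10) = 2.183, G_2 = 10^(19.1/10) = 81.28
  Stage 3: F_3 = 10^(3.97/10) = 2.495, G_3 = 10^(13.4/10) = 21.88
Friis cascade:
  F = 1.220 + (2.183 − 1)/30.90 + (2.495 − 1)/2512 = 1.259
NF = 10 log₁₀(1.259) = 1.00 dB

1.00 dB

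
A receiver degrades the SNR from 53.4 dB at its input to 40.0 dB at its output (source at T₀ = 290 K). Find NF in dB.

13.4 dB

NF (dB) = SNR_in(dB) − SNR_out(dB) when the source is at T₀
NF = 53.4 − 40.0 = 13.4 dB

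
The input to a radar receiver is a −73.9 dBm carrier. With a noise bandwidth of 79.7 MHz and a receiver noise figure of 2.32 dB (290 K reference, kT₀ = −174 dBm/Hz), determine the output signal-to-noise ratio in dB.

Noise floor: N = −174 + 10 log₁₀(B) + NF
10 log₁₀(7.97×10⁷) = 79.01 dB
N = −174 + 79.01 + 2.32 = −92.67 dBm
SNR = P_sig − N = −73.9 − (−92.67) = 18.77 dB → 18.8 dB

18.8 dB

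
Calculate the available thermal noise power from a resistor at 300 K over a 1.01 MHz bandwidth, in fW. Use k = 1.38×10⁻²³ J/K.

4.18 fW

P_n = kTB = 1.38×10⁻²³ × 300 × 1.01×10⁶ = 4.18×10⁻¹⁵ W = 4.18 fW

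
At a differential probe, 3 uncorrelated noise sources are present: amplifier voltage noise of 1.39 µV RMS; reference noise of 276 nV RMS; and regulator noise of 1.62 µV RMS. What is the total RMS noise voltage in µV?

2.15 µV

Uncorrelated sources add in power (mean-square): V_tot = √(ΣV_i²)
V_tot = √[(1.39×10⁻⁶)² + (2.76×10⁻⁷)² + (1.62×10⁻⁶)²] = 2.15×10⁻⁶ V = 2.15 µV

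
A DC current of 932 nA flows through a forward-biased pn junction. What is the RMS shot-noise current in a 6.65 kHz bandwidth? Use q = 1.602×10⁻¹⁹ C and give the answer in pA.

I_n = √(2qI·B)
2qI·B = 2 × 1.602×10⁻¹⁹ × 9.32×10⁻⁷ × 6.65×10³ = 1.99×10⁻²¹ A²
I_n = √(1.99×10⁻²¹) = 4.46×10⁻¹¹ A = 44.6 pA

44.6 pA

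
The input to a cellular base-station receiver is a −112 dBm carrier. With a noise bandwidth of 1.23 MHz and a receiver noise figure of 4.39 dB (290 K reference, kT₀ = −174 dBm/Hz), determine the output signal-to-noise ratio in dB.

−3.3 dB

Noise floor: N = −174 + 10 log₁₀(B) + NF
10 log₁₀(1.23×10⁶) = 60.9 dB
N = −174 + 60.9 + 4.39 = −108.71 dBm
SNR = P_sig − N = −112 − (−108.71) = −3.29 dB → −3.3 dB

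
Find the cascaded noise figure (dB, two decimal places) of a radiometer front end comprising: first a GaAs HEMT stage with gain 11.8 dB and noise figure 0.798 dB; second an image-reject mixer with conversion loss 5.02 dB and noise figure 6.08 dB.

1.47 dB

Convert to linear (a loss of L dB is a gain of −L dB): F_i = 10^(NF_i/10), G_i = 10^(G_i,dB/10)
  Stage 1: F_1 = 10^(0.798/10) = 1.202, G_1 = 10^(11.8/10) = 15.14
  Stage 2: F_2 = 10^(6.08/10) = 4.055, G_2 = 10^(−5.02/10) = 0.3148
Friis cascade:
  F = 1.202 + (4.055 − 1)/15.14 = 1.404
NF = 10 log₁₀(1.404) = 1.47 dB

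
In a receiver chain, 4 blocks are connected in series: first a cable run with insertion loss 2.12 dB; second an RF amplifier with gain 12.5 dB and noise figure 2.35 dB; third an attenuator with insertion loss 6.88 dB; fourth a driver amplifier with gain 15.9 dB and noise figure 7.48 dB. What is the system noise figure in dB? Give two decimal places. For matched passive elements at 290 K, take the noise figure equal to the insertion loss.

Convert to linear (a loss of L dB is a gain of −L dB): F_i = 10^(NF_i/10), G_i = 10^(G_i,dB/10)
  Stage 1: F_1 = 10^(2.12/10) = 1.629, G_1 = 10^(−2.12/10) = 0.6138
  Stage 2: F_2 = 10^(2.35/10) = 1.718, G_2 = 10^(12.5/10) = 17.78
  Stage 3: F_3 = 10^(6.88/10) = 4.875, G_3 = 10^(−6.88/10) = 0.2051
  Stage 4: F_4 = 10^(7.48/10) = 5.598, G_4 = 10^(15.9/10) = 38.90
Friis cascade:
  F = 1.629 + (1.718 − 1)/0.6138 + (4.875 − 1)/10.91 + (5.598 − 1)/2.239 = 5.208
NF = 10 log₁₀(5.208) = 7.17 dB

7.17 dB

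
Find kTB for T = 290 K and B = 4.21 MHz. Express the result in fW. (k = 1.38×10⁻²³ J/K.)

P_n = kTB = 1.38×10⁻²³ × 290 × 4.21×10⁶ = 1.68×10⁻¹⁴ W = 16.8 fW

16.8 fW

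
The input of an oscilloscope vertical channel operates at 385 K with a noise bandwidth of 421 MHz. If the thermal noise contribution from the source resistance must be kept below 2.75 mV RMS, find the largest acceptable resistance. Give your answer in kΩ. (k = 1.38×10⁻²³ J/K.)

Johnson–Nyquist: V_n = √(4kTRB) ⇒ R = V_n² / (4kTB)
4kTB = 4 × 1.38×10⁻²³ × 385 × 4.21×10⁸ = 8.95×10⁻¹²
R = (2.75×10⁻³)² / 8.95×10⁻¹² = 8.45×10⁵ Ω = 845 kΩ

845 kΩ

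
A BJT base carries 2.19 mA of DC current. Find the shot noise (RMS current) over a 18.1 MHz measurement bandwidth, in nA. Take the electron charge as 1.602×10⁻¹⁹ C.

I_n = √(2qI·B)
2qI·B = 2 × 1.602×10⁻¹⁹ × 2.19×10⁻³ × 1.81×10⁷ = 1.27×10⁻¹⁴ A²
I_n = √(1.27×10⁻¹⁴) = 1.13×10⁻⁷ A = 113 nA

113 nA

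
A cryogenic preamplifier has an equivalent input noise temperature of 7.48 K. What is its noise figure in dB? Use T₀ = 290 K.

0.111 dB

F = 1 + T_e/T₀ = 1 + 7.48/290 = 1.02579
NF = 10 log₁₀(1.02579) = 0.111 dB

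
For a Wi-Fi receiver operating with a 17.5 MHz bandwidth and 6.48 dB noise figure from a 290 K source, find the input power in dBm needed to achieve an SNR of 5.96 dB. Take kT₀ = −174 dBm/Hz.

Sensitivity = −174 + 10 log₁₀(B) + NF + SNR_min
= −174 + 72.43 + 6.48 + 5.96
= −89.13 dBm → −89.1 dBm

−89.1 dBm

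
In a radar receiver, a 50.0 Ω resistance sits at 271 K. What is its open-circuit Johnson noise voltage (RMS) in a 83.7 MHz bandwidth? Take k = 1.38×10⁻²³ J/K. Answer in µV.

7.91 µV

V_n = √(4kTRB)
4kTRB = 4 × 1.38×10⁻²³ × 271 × 5.00×10¹ × 8.37×10⁷ = 6.26×10⁻¹¹ V²
V_n = √(6.26×10⁻¹¹) = 7.91×10⁻⁶ V = 7.91 µV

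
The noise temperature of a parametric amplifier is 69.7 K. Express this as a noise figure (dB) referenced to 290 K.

0.935 dB

F = 1 + T_e/T₀ = 1 + 69.7/290 = 1.24034
NF = 10 log₁₀(1.24034) = 0.935 dB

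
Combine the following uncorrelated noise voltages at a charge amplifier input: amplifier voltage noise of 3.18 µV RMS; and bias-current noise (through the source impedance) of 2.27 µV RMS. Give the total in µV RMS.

Uncorrelated sources add in power (mean-square): V_tot = √(ΣV_i²)
V_tot = √[(3.18×10⁻⁶)² + (2.27×10⁻⁶)²] = 3.91×10⁻⁶ V = 3.91 µV

3.91 µV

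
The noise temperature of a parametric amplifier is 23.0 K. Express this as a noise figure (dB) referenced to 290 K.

0.331 dB

F = 1 + T_e/T₀ = 1 + 23.0/290 = 1.07931
NF = 10 log₁₀(1.07931) = 0.331 dB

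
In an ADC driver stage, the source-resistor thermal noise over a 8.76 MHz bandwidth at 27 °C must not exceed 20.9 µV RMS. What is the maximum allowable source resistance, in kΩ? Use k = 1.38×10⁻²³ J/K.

T = 27 °C + 273.15 = 300.15 K
Johnson–Nyquist: V_n = √(4kTRB) ⇒ R = V_n² / (4kTB)
4kTB = 4 × 1.38×10⁻²³ × 300.15 × 8.76×10⁶ = 1.45×10⁻¹³
R = (2.09×10⁻⁵)² / 1.45×10⁻¹³ = 3.01×10³ Ω = 3.01 kΩ

3.01 kΩ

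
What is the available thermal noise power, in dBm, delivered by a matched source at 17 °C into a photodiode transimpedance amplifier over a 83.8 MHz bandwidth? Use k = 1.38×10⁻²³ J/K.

T = 17 °C + 273.15 = 290.15 K
P_n = kTB = 1.38×10⁻²³ × 290.15 × 8.38×10⁷ = 3.36×10⁻¹³ W
In dBm: 10 log₁₀(3.36×10⁻¹³ / 10⁻³) = −94.7 dBm

−94.7 dBm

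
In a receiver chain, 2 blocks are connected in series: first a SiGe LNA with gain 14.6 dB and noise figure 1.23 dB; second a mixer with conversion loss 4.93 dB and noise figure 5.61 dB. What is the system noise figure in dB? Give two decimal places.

Convert to linear (a loss of L dB is a gain of −L dB): F_i = 10^(NF_i/10), G_i = 10^(G_i,dB/10)
  Stage 1: F_1 = 10^(1.23/10) = 1.327, G_1 = 10^(14.6/10) = 28.84
  Stage 2: F_2 = 10^(5.61/10) = 3.639, G_2 = 10^(−4.93/10) = 0.3214
Friis cascade:
  F = 1.327 + (3.639 − 1)/28.84 = 1.419
NF = 10 log₁₀(1.419) = 1.52 dB

1.52 dB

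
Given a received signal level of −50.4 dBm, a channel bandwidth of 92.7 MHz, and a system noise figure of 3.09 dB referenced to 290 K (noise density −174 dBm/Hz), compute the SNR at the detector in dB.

Noise floor: N = −174 + 10 log₁₀(B) + NF
10 log₁₀(9.27×10⁷) = 79.67 dB
N = −174 + 79.67 + 3.09 = −91.24 dBm
SNR = P_sig − N = −50.4 − (−91.24) = 40.84 dB → 40.8 dB

40.8 dB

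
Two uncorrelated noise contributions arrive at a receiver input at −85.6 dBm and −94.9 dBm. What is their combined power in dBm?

−85.1 dBm

Convert to linear, add, convert back:
P₁ = 2.75×10⁻¹² W, P₂ = 3.24×10⁻¹³ W
P_tot = 3.08×10⁻¹² W → 10 log₁₀(P_tot / 10⁻³) = −85.1 dBm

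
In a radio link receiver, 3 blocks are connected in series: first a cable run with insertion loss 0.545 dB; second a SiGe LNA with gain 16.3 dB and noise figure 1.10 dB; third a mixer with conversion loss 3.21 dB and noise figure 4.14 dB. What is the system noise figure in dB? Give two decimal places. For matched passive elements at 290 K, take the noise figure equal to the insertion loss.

1.77 dB

Convert to linear (a loss of L dB is a gain of −L dB): F_i = 10^(NF_i/10), G_i = 10^(G_i,dB/10)
  Stage 1: F_1 = 10^(0.545/10) = 1.134, G_1 = 10^(−0.545/10) = 0.8821
  Stage 2: F_2 = 10^(1.10/10) = 1.288, G_2 = 10^(16.3/10) = 42.66
  Stage 3: F_3 = 10^(4.14/10) = 2.594, G_3 = 10^(−3.21/10) = 0.4775
Friis cascade:
  F = 1.134 + (1.288 − 1)/0.8821 + (2.594 − 1)/37.63 = 1.503
NF = 10 log₁₀(1.503) = 1.77 dB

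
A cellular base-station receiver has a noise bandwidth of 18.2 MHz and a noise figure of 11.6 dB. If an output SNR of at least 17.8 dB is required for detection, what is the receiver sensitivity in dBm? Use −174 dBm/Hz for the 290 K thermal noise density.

Sensitivity = −174 + 10 log₁₀(B) + NF + SNR_min
= −174 + 72.6 + 11.6 + 17.8
= −72.0 dBm → −72.0 dBm

−72.0 dBm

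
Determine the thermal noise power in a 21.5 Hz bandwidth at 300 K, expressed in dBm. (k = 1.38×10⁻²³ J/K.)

P_n = kTB = 1.38×10⁻²³ × 300 × 2.15×10¹ = 8.90×10⁻²⁰ W
In dBm: 10 log₁₀(8.90×10⁻²⁰ / 10⁻³) = −160.5 dBm

−160.5 dBm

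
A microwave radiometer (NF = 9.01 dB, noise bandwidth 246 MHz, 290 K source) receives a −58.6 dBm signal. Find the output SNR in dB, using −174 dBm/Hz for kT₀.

Noise floor: N = −174 + 10 log₁₀(B) + NF
10 log₁₀(2.46×10⁸) = 83.91 dB
N = −174 + 83.91 + 9.01 = −81.08 dBm
SNR = P_sig − N = −58.6 − (−81.08) = 22.48 dB → 22.5 dB

22.5 dB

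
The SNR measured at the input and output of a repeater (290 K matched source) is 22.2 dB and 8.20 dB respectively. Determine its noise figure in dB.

NF (dB) = SNR_in(dB) − SNR_out(dB) when the source is at T₀
NF = 22.2 − 8.20 = 14.00 dB

14.00 dB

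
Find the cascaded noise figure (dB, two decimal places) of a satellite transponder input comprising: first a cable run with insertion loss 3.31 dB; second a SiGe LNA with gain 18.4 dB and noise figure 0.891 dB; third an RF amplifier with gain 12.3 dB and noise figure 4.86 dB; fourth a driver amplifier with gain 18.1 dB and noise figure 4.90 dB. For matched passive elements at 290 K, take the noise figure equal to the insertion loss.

4.31 dB

Convert to linear (a loss of L dB is a gain of −L dB): F_i = 10^(NF_i/10), G_i = 10^(G_i,dB/10)
  Stage 1: F_1 = 10^(3.31/10) = 2.143, G_1 = 10^(−3.31/10) = 0.4667
  Stage 2: F_2 = 10^(0.891/10) = 1.228, G_2 = 10^(18.4/10) = 69.18
  Stage 3: F_3 = 10^(4.86/10) = 3.062, G_3 = 10^(12.3/10) = 16.98
  Stage 4: F_4 = 10^(4.90/10) = 3.090, G_4 = 10^(18.1/10) = 64.57
Friis cascade:
  F = 2.143 + (1.228 − 1)/0.4667 + (3.062 − 1)/32.28 + (3.090 − 1)/548.3 = 2.699
NF = 10 log₁₀(2.699) = 4.31 dB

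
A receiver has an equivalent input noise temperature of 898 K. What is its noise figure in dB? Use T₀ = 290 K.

6.12 dB

F = 1 + T_e/T₀ = 1 + 898/290 = 4.09655
NF = 10 log₁₀(4.09655) = 6.12 dB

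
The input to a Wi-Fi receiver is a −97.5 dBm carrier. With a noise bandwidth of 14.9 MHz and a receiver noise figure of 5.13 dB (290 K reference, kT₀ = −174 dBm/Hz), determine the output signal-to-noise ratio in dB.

−0.4 dB

Noise floor: N = −174 + 10 log₁₀(B) + NF
10 log₁₀(1.49×10⁷) = 71.73 dB
N = −174 + 71.73 + 5.13 = −97.14 dBm
SNR = P_sig − N = −97.5 − (−97.14) = −0.36 dB → −0.4 dB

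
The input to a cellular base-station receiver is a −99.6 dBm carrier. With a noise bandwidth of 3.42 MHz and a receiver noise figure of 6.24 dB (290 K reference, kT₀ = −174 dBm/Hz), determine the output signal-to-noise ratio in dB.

2.8 dB

Noise floor: N = −174 + 10 log₁₀(B) + NF
10 log₁₀(3.42×10⁶) = 65.34 dB
N = −174 + 65.34 + 6.24 = −102.42 dBm
SNR = P_sig − N = −99.6 − (−102.42) = 2.82 dB → 2.8 dB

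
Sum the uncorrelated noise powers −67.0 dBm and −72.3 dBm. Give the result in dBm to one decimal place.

−65.9 dBm

Convert to linear, add, convert back:
P₁ = 2.00×10⁻¹⁰ W, P₂ = 5.89×10⁻¹¹ W
P_tot = 2.58×10⁻¹⁰ W → 10 log₁₀(P_tot / 10⁻³) = −65.9 dBm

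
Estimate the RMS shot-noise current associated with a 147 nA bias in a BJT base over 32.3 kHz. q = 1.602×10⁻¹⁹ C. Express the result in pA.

I_n = √(2qI·B)
2qI·B = 2 × 1.602×10⁻¹⁹ × 1.47×10⁻⁷ × 3.23×10⁴ = 1.52×10⁻²¹ A²
I_n = √(1.52×10⁻²¹) = 3.90×10⁻¹¹ A = 39.0 pA

39.0 pA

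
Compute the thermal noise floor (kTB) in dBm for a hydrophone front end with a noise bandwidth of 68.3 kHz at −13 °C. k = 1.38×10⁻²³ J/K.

−126.1 dBm

T = −13 °C + 273.15 = 260.15 K
P_n = kTB = 1.38×10⁻²³ × 260.15 × 6.83×10⁴ = 2.45×10⁻¹⁶ W
In dBm: 10 log₁₀(2.45×10⁻¹⁶ / 10⁻³) = −126.1 dBm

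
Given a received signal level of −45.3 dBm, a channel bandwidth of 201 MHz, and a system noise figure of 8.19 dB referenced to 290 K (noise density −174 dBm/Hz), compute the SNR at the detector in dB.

37.5 dB

Noise floor: N = −174 + 10 log₁₀(B) + NF
10 log₁₀(2.01×10⁸) = 83.03 dB
N = −174 + 83.03 + 8.19 = −82.78 dBm
SNR = P_sig − N = −45.3 − (−82.78) = 37.48 dB → 37.5 dB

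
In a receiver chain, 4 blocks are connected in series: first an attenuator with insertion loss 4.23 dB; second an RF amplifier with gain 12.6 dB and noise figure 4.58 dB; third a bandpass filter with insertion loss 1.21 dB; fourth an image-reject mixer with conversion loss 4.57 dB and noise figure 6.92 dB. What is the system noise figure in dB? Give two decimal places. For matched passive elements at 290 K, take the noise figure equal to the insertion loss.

9.24 dB

Convert to linear (a loss of L dB is a gain of −L dB): F_i = 10^(NF_i/10), G_i = 10^(G_i,dB/10)
  Stage 1: F_1 = 10^(4.23/10) = 2.649, G_1 = 10^(−4.23/10) = 0.3776
  Stage 2: F_2 = 10^(4.58/10) = 2.871, G_2 = 10^(12.6/10) = 18.20
  Stage 3: F_3 = 10^(1.21/10) = 1.321, G_3 = 10^(−1.21/10) = 0.7568
  Stage 4: F_4 = 10^(6.92/10) = 4.920, G_4 = 10^(−4.57/10) = 0.3491
Friis cascade:
  F = 2.649 + (2.871 − 1)/0.3776 + (1.321 − 1)/6.871 + (4.920 − 1)/5.200 = 8.404
NF = 10 log₁₀(8.404) = 9.24 dB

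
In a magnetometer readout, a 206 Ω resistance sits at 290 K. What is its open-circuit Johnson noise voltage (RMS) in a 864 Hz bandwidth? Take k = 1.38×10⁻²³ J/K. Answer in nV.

V_n = √(4kTRB)
4kTRB = 4 × 1.38×10⁻²³ × 290 × 2.06×10² × 8.64×10² = 2.85×10⁻¹⁵ V²
V_n = √(2.85×10⁻¹⁵) = 5.34×10⁻⁸ V = 53.4 nV

53.4 nV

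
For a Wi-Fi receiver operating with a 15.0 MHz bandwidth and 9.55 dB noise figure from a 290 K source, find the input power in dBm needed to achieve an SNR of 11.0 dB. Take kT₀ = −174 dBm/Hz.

Sensitivity = −174 + 10 log₁₀(B) + NF + SNR_min
= −174 + 71.76 + 9.55 + 11.0
= −81.69 dBm → −81.7 dBm

−81.7 dBm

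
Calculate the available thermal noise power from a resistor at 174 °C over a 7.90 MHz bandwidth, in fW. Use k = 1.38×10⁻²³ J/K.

48.7 fW

T = 174 °C + 273.15 = 447.15 K
P_n = kTB = 1.38×10⁻²³ × 447.15 × 7.90×10⁶ = 4.87×10⁻¹⁴ W = 48.7 fW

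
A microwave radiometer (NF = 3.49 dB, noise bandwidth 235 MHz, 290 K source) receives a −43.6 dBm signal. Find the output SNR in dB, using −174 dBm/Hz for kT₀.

Noise floor: N = −174 + 10 log₁₀(B) + NF
10 log₁₀(2.35×10⁸) = 83.71 dB
N = −174 + 83.71 + 3.49 = −86.80 dBm
SNR = P_sig − N = −43.6 − (−86.80) = 43.20 dB → 43.2 dB

43.2 dB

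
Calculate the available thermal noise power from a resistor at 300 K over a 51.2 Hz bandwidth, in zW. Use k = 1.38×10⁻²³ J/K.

212 zW

P_n = kTB = 1.38×10⁻²³ × 300 × 5.12×10¹ = 2.12×10⁻¹⁹ W = 212 zW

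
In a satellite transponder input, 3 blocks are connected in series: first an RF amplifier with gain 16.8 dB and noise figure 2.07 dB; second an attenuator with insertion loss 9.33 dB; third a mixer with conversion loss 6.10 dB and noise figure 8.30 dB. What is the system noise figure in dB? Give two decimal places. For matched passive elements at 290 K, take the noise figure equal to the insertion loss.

4.47 dB

Convert to linear (a loss of L dB is a gain of −L dB): F_i = 10^(NF_i/10), G_i = 10^(G_i,dB/10)
  Stage 1: F_1 = 10^(2.07/10) = 1.611, G_1 = 10^(16.8/10) = 47.86
  Stage 2: F_2 = 10^(9.33/10) = 8.570, G_2 = 10^(−9.33/10) = 0.1167
  Stage 3: F_3 = 10^(8.30/10) = 6.761, G_3 = 10^(−6.10/10) = 0.2455
Friis cascade:
  F = 1.611 + (8.570 − 1)/47.86 + (6.761 − 1)/5.585 = 2.800
NF = 10 log₁₀(2.800) = 4.47 dB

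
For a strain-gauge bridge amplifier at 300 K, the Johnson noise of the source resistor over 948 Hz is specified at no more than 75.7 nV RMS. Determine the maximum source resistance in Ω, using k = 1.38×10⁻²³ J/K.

Johnson–Nyquist: V_n = √(4kTRB) ⇒ R = V_n² / (4kTB)
4kTB = 4 × 1.38×10⁻²³ × 300 × 9.48×10² = 1.57×10⁻¹⁷
R = (7.57×10⁻⁸)² / 1.57×10⁻¹⁷ = 3.65×10² Ω = 365 Ω

365 Ω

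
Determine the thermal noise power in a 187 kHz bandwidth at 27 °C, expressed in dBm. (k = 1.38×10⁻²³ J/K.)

T = 27 °C + 273.15 = 300.15 K
P_n = kTB = 1.38×10⁻²³ × 300.15 × 1.87×10⁵ = 7.75×10⁻¹⁶ W
In dBm: 10 log₁₀(7.75×10⁻¹⁶ / 10⁻³) = −121.1 dBm

−121.1 dBm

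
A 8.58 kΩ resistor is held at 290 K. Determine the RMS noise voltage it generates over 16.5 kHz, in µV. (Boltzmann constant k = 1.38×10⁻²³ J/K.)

V_n = √(4kTRB)
4kTRB = 4 × 1.38×10⁻²³ × 290 × 8.58×10³ × 1.65×10⁴ = 2.27×10⁻¹² V²
V_n = √(2.27×10⁻¹²) = 1.51×10⁻⁶ V = 1.51 µV

1.51 µV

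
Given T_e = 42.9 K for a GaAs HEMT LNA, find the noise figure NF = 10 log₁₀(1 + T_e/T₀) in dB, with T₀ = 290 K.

F = 1 + T_e/T₀ = 1 + 42.9/290 = 1.14793
NF = 10 log₁₀(1.14793) = 0.599 dB

0.599 dB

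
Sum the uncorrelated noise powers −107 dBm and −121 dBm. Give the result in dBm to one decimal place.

−106.8 dBm

Convert to linear, add, convert back:
P₁ = 2.00×10⁻¹⁴ W, P₂ = 7.94×10⁻¹⁶ W
P_tot = 2.07×10⁻¹⁴ W → 10 log₁₀(P_tot / 10⁻³) = −106.8 dBm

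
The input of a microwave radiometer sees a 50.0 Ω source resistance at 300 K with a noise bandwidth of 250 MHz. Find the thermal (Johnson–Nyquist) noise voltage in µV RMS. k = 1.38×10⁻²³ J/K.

14.4 µV

V_n = √(4kTRB)
4kTRB = 4 × 1.38×10⁻²³ × 300 × 5.00×10¹ × 2.50×10⁸ = 2.07×10⁻¹⁰ V²
V_n = √(2.07×10⁻¹⁰) = 1.44×10⁻⁵ V = 14.4 µV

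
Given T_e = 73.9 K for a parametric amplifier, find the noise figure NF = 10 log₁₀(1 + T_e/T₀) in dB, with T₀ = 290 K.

F = 1 + T_e/T₀ = 1 + 73.9/290 = 1.25483
NF = 10 log₁₀(1.25483) = 0.986 dB

0.986 dB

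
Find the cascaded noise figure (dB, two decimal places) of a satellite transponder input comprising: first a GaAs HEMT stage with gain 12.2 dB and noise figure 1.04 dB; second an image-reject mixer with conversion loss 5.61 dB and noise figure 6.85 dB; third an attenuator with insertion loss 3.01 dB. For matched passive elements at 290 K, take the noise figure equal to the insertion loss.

2.36 dB

Convert to linear (a loss of L dB is a gain of −L dB): F_i = 10^(NF_i/10), G_i = 10^(G_i,dB/10)
  Stage 1: F_1 = 10^(1.04/10) = 1.271, G_1 = 10^(12.2/10) = 16.60
  Stage 2: F_2 = 10^(6.85/10) = 4.842, G_2 = 10^(−5.61/10) = 0.2748
  Stage 3: F_3 = 10^(3.01/10) = 2.000, G_3 = 10^(−3.01/10) = 0.5000
Friis cascade:
  F = 1.271 + (4.842 − 1)/16.60 + (2.000 − 1)/4.560 = 1.721
NF = 10 log₁₀(1.721) = 2.36 dB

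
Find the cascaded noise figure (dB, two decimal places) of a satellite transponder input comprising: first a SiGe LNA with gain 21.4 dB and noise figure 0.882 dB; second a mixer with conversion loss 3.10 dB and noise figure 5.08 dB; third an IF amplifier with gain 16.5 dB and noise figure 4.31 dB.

1.03 dB

Convert to linear (a loss of L dB is a gain of −L dB): F_i = 10^(NF_i/10), G_i = 10^(G_i,dB/10)
  Stage 1: F_1 = 10^(0.882/10) = 1.225, G_1 = 10^(21.4/10) = 138.0
  Stage 2: F_2 = 10^(5.08/10) = 3.221, G_2 = 10^(−3.10/10) = 0.4898
  Stage 3: F_3 = 10^(4.31/10) = 2.698, G_3 = 10^(16.5/10) = 44.67
Friis cascade:
  F = 1.225 + (3.221 − 1)/138.0 + (2.698 − 1)/67.61 = 1.266
NF = 10 log₁₀(1.266) = 1.03 dB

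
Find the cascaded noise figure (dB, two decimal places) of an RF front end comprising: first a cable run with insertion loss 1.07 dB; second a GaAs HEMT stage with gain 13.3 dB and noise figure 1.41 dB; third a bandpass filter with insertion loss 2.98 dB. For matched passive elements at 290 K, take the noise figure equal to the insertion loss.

Convert to linear (a loss of L dB is a gain of −L dB): F_i = 10^(NF_i/10), G_i = 10^(G_i,dB/10)
  Stage 1: F_1 = 10^(1.07/10) = 1.279, G_1 = 10^(−1.07/10) = 0.7816
  Stage 2: F_2 = 10^(1.41/10) = 1.384, G_2 = 10^(13.3/10) = 21.38
  Stage 3: F_3 = 10^(2.98/10) = 1.986, G_3 = 10^(−2.98/10) = 0.5035
Friis cascade:
  F = 1.279 + (1.384 − 1)/0.7816 + (1.986 − 1)/16.71 = 1.829
NF = 10 log₁₀(1.829) = 2.62 dB

2.62 dB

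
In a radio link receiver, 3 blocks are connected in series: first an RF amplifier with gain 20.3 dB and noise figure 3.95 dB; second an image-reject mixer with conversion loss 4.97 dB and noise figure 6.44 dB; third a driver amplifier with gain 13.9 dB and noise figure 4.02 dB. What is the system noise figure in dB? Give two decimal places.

Convert to linear (a loss of L dB is a gain of −L dB): F_i = 10^(NF_i/10), G_i = 10^(G_i,dB/10)
  Stage 1: F_1 = 10^(3.95/10) = 2.483, G_1 = 10^(20.3/10) = 107.2
  Stage 2: F_2 = 10^(6.44/10) = 4.406, G_2 = 10^(−4.97/10) = 0.3184
  Stage 3: F_3 = 10^(4.02/10) = 2.523, G_3 = 10^(13.9/10) = 24.55
Friis cascade:
  F = 2.483 + (4.406 − 1)/107.2 + (2.523 − 1)/34.12 = 2.560
NF = 10 log₁₀(2.560) = 4.08 dB

4.08 dB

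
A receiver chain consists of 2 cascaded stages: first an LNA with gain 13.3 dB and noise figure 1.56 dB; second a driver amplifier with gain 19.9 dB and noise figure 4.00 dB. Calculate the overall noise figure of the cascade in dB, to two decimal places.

1.77 dB

Convert to linear (a loss of L dB is a gain of −L dB): F_i = 10^(NF_i/10), G_i = 10^(G_i,dB/10)
  Stage 1: F_1 = 10^(1.56/10) = 1.432, G_1 = 10^(13.3/10) = 21.38
  Stage 2: F_2 = 10^(4.00/10) = 2.512, G_2 = 10^(19.9/10) = 97.72
Friis cascade:
  F = 1.432 + (2.512 − 1)/21.38 = 1.503
NF = 10 log₁₀(1.503) = 1.77 dB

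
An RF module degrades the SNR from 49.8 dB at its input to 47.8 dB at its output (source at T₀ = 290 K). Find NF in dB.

NF (dB) = SNR_in(dB) − SNR_out(dB) when the source is at T₀
NF = 49.8 − 47.8 = 2.0 dB

2.0 dB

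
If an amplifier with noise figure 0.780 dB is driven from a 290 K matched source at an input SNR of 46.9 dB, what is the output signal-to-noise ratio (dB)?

By definition F = SNR_in/SNR_out, so in dB: SNR_out = SNR_in − NF
SNR_out = 46.9 − 0.780 = 46.120 dB

46.120 dB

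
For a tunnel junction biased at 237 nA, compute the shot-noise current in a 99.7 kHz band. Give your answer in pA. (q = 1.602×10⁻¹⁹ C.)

I_n = √(2qI·B)
2qI·B = 2 × 1.602×10⁻¹⁹ × 2.37×10⁻⁷ × 9.97×10⁴ = 7.57×10⁻²¹ A²
I_n = √(7.57×10⁻²¹) = 8.70×10⁻¹¹ A = 87.0 pA

87.0 pA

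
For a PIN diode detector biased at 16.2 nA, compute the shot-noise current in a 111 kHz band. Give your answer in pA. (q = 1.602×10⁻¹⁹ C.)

24.0 pA

I_n = √(2qI·B)
2qI·B = 2 × 1.602×10⁻¹⁹ × 1.62×10⁻⁸ × 1.11×10⁵ = 5.76×10⁻²² A²
I_n = √(5.76×10⁻²²) = 2.40×10⁻¹¹ A = 24.0 pA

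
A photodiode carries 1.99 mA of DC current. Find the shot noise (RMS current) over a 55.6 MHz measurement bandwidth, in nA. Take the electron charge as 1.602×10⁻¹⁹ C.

I_n = √(2qI·B)
2qI·B = 2 × 1.602×10⁻¹⁹ × 1.99×10⁻³ × 5.56×10⁷ = 3.55×10⁻¹⁴ A²
I_n = √(3.55×10⁻¹⁴) = 1.88×10⁻⁷ A = 188 nA

188 nA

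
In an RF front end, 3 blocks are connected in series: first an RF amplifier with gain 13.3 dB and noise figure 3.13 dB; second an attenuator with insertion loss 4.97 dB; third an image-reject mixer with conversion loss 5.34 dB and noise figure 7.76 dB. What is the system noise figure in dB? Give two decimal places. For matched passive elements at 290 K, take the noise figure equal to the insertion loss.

4.60 dB

Convert to linear (a loss of L dB is a gain of −L dB): F_i = 10^(NF_i/10), G_i = 10^(G_i,dB/10)
  Stage 1: F_1 = 10^(3.13/10) = 2.056, G_1 = 10^(13.3/10) = 21.38
  Stage 2: F_2 = 10^(4.97/10) = 3.141, G_2 = 10^(−4.97/10) = 0.3184
  Stage 3: F_3 = 10^(7.76/10) = 5.970, G_3 = 10^(−5.34/10) = 0.2924
Friis cascade:
  F = 2.056 + (3.141 − 1)/21.38 + (5.970 − 1)/6.808 = 2.886
NF = 10 log₁₀(2.886) = 4.60 dB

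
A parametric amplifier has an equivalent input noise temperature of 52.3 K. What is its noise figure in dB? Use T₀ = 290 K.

F = 1 + T_e/T₀ = 1 + 52.3/290 = 1.18034
NF = 10 log₁₀(1.18034) = 0.720 dB

0.720 dB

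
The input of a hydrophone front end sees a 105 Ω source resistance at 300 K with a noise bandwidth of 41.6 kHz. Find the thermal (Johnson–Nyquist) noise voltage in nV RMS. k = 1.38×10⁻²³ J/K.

V_n = √(4kTRB)
4kTRB = 4 × 1.38×10⁻²³ × 300 × 1.05×10² × 4.16×10⁴ = 7.23×10⁻¹⁴ V²
V_n = √(7.23×10⁻¹⁴) = 2.69×10⁻⁷ V = 269 nV

269 nV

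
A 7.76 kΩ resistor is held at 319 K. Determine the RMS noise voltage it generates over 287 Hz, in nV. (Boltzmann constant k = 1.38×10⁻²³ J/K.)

198 nV

V_n = √(4kTRB)
4kTRB = 4 × 1.38×10⁻²³ × 319 × 7.76×10³ × 2.87×10² = 3.92×10⁻¹⁴ V²
V_n = √(3.92×10⁻¹⁴) = 1.98×10⁻⁷ V = 198 nV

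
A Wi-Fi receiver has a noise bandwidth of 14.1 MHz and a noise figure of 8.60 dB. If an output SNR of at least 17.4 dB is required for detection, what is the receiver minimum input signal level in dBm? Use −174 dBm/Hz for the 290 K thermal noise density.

−76.5 dBm

Sensitivity = −174 + 10 log₁₀(B) + NF + SNR_min
= −174 + 71.49 + 8.60 + 17.4
= −76.51 dBm → −76.5 dBm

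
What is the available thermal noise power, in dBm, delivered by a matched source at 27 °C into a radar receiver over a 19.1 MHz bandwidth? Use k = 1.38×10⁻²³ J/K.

T = 27 °C + 273.15 = 300.15 K
P_n = kTB = 1.38×10⁻²³ × 300.15 × 1.91×10⁷ = 7.91×10⁻¹⁴ W
In dBm: 10 log₁₀(7.91×10⁻¹⁴ / 10⁻³) = −101.0 dBm

−101.0 dBm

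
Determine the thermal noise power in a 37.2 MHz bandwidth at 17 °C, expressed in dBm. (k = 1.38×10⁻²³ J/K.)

−98.3 dBm

T = 17 °C + 273.15 = 290.15 K
P_n = kTB = 1.38×10⁻²³ × 290.15 × 3.72×10⁷ = 1.49×10⁻¹³ W
In dBm: 10 log₁₀(1.49×10⁻¹³ / 10⁻³) = −98.3 dBm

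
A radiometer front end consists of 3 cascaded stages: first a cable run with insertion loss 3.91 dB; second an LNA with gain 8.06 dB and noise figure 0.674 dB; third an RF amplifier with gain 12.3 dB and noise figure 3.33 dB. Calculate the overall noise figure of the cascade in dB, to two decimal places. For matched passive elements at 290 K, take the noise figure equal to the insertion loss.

Convert to linear (a loss of L dB is a gain of −L dB): F_i = 10^(NF_i/10), G_i = 10^(G_i,dB/10)
  Stage 1: F_1 = 10^(3.91/10) = 2.460, G_1 = 10^(−3.91/10) = 0.4064
  Stage 2: F_2 = 10^(0.674/10) = 1.168, G_2 = 10^(8.06/10) = 6.397
  Stage 3: F_3 = 10^(3.33/10) = 2.153, G_3 = 10^(12.3/10) = 16.98
Friis cascade:
  F = 2.460 + (1.168 − 1)/0.4064 + (2.153 − 1)/2.600 = 3.317
NF = 10 log₁₀(3.317) = 5.21 dB

5.21 dB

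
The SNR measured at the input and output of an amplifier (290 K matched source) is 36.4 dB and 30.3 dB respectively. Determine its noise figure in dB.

NF (dB) = SNR_in(dB) − SNR_out(dB) when the source is at T₀
NF = 36.4 − 30.3 = 6.1 dB

6.1 dB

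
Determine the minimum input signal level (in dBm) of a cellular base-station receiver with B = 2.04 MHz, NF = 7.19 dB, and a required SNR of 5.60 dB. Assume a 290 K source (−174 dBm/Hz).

−98.1 dBm

Sensitivity = −174 + 10 log₁₀(B) + NF + SNR_min
= −174 + 63.1 + 7.19 + 5.60
= −98.11 dBm → −98.1 dBm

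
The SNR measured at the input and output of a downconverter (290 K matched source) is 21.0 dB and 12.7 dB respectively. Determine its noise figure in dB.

8.3 dB

NF (dB) = SNR_in(dB) − SNR_out(dB) when the source is at T₀
NF = 21.0 − 12.7 = 8.3 dB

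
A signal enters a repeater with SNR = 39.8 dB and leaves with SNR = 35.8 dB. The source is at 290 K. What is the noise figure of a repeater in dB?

4.0 dB

NF (dB) = SNR_in(dB) − SNR_out(dB) when the source is at T₀
NF = 39.8 − 35.8 = 4.0 dB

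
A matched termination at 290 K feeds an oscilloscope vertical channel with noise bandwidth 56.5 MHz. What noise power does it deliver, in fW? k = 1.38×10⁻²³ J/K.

226 fW

P_n = kTB = 1.38×10⁻²³ × 290 × 5.65×10⁷ = 2.26×10⁻¹³ W = 226 fW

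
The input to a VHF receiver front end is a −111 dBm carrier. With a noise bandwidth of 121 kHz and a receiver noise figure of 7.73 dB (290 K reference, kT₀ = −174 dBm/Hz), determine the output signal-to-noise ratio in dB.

Noise floor: N = −174 + 10 log₁₀(B) + NF
10 log₁₀(1.21×10⁵) = 50.83 dB
N = −174 + 50.83 + 7.73 = −115.44 dBm
SNR = P_sig − N = −111 − (−115.44) = 4.44 dB → 4.4 dB

4.4 dB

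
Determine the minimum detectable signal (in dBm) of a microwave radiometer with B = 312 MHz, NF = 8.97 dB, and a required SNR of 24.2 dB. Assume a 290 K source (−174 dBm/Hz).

−55.9 dBm

Sensitivity = −174 + 10 log₁₀(B) + NF + SNR_min
= −174 + 84.94 + 8.97 + 24.2
= −55.89 dBm → −55.9 dBm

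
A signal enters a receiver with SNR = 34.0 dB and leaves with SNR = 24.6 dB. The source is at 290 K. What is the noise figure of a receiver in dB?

9.4 dB

NF (dB) = SNR_in(dB) − SNR_out(dB) when the source is at T₀
NF = 34.0 − 24.6 = 9.4 dB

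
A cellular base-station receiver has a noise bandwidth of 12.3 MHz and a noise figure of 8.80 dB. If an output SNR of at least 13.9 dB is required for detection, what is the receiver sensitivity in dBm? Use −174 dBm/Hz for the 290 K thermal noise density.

−80.4 dBm

Sensitivity = −174 + 10 log₁₀(B) + NF + SNR_min
= −174 + 70.9 + 8.80 + 13.9
= −80.40 dBm → −80.4 dBm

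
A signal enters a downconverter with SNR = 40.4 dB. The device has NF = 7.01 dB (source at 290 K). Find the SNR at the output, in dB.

33.39 dB

By definition F = SNR_in/SNR_out, so in dB: SNR_out = SNR_in − NF
SNR_out = 40.4 − 7.01 = 33.39 dB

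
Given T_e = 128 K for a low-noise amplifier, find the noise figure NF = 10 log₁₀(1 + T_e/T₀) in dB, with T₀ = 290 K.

F = 1 + T_e/T₀ = 1 + 128/290 = 1.44138
NF = 10 log₁₀(1.44138) = 1.59 dB

1.59 dB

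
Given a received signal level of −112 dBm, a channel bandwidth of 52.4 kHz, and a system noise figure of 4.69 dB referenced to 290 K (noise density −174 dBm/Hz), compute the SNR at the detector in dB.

10.1 dB

Noise floor: N = −174 + 10 log₁₀(B) + NF
10 log₁₀(5.24×10⁴) = 47.19 dB
N = −174 + 47.19 + 4.69 = −122.12 dBm
SNR = P_sig − N = −112 − (−122.12) = 10.12 dB → 10.1 dB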